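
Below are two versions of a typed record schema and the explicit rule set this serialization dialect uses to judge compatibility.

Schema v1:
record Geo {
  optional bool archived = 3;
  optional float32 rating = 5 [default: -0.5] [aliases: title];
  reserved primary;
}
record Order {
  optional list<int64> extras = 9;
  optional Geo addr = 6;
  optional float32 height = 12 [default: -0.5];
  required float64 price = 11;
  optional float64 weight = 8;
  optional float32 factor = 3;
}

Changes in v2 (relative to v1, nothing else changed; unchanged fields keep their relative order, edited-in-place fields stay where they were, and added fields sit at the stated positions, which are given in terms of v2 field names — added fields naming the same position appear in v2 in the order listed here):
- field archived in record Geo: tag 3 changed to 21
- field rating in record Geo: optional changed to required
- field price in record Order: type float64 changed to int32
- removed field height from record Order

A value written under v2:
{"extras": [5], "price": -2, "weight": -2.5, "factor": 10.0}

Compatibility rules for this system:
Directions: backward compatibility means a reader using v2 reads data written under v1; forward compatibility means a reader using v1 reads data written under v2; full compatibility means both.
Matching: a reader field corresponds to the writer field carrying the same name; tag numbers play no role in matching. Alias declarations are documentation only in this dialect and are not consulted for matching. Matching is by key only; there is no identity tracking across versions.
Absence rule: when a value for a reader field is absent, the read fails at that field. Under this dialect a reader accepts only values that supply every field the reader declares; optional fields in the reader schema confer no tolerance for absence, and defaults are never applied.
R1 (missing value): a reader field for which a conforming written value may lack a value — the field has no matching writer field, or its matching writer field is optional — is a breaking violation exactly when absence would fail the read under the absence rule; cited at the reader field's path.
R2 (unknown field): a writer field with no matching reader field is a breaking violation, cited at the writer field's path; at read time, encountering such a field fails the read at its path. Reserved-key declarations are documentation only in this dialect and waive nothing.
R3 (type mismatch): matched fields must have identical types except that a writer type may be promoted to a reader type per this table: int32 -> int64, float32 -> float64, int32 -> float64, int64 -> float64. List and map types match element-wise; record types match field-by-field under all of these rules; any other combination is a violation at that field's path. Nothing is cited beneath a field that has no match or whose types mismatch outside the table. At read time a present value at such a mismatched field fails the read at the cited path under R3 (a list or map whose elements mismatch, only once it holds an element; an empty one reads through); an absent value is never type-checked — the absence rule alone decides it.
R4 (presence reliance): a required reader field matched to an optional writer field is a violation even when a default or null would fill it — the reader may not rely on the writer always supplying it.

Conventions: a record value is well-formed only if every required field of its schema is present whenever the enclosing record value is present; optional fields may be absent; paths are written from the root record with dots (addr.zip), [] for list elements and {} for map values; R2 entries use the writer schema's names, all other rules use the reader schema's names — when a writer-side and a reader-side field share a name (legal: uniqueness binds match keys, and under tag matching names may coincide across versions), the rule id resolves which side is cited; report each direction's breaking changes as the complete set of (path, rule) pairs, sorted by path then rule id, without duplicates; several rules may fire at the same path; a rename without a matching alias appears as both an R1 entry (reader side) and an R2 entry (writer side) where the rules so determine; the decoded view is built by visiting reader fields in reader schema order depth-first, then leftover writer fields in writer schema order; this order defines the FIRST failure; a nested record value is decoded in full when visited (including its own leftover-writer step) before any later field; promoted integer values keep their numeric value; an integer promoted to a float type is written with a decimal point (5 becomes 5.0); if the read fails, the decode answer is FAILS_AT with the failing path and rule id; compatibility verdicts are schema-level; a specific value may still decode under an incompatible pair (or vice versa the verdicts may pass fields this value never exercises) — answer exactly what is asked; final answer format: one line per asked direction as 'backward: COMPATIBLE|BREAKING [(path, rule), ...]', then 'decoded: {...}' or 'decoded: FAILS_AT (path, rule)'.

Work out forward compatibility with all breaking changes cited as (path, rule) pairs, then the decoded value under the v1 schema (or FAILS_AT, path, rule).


forward: BREAKING [(addr, R1), (addr.archived, R1), (extras, R1), (factor, R1), (height, R1), (weight, R1)]; decoded: FAILS_AT (addr, R1)

the writer's type comes first in each Order pair
forward analysis of Order with v1 as reader and v2 as writer:
  extras <- extras (list<int64> -> list<int64>, writer optional)
  addr <- addr (Geo -> Geo, writer optional)
  height has no writer counterpart
  price <- price (int32 -> float64, writer required)
  weight <- weight (float64 -> float64, writer optional)
  factor <- factor (float32 -> float32, writer optional)
  addr.archived <- addr.archived (bool -> bool, writer optional)
  addr.rating <- addr.rating (float32 -> float32, writer required)
  rule R1 violated at addr
  rule R1 violated at addr.archived
  rule R1 violated at extras
  rule R1 violated at factor
  rule R1 violated at height
  rule R1 violated at weight
  => forward: BREAKING (6)
decode walk for Order under reader schema v1:
  extras := [5]
  read fails at addr under R1 (no fill)
  => FAILS_AT (addr, R1)
remaining Order differences; none change what is asked:
  field archived in record Geo: tag 3 changed to 21 -> inert for the asked Order verdict: nothing fires
  field price in record Order: type float64 changed to int32 -> affects backward compatibility only, which is not asked
  removed field height from record Order -> affects backward compatibility only, which is not asked


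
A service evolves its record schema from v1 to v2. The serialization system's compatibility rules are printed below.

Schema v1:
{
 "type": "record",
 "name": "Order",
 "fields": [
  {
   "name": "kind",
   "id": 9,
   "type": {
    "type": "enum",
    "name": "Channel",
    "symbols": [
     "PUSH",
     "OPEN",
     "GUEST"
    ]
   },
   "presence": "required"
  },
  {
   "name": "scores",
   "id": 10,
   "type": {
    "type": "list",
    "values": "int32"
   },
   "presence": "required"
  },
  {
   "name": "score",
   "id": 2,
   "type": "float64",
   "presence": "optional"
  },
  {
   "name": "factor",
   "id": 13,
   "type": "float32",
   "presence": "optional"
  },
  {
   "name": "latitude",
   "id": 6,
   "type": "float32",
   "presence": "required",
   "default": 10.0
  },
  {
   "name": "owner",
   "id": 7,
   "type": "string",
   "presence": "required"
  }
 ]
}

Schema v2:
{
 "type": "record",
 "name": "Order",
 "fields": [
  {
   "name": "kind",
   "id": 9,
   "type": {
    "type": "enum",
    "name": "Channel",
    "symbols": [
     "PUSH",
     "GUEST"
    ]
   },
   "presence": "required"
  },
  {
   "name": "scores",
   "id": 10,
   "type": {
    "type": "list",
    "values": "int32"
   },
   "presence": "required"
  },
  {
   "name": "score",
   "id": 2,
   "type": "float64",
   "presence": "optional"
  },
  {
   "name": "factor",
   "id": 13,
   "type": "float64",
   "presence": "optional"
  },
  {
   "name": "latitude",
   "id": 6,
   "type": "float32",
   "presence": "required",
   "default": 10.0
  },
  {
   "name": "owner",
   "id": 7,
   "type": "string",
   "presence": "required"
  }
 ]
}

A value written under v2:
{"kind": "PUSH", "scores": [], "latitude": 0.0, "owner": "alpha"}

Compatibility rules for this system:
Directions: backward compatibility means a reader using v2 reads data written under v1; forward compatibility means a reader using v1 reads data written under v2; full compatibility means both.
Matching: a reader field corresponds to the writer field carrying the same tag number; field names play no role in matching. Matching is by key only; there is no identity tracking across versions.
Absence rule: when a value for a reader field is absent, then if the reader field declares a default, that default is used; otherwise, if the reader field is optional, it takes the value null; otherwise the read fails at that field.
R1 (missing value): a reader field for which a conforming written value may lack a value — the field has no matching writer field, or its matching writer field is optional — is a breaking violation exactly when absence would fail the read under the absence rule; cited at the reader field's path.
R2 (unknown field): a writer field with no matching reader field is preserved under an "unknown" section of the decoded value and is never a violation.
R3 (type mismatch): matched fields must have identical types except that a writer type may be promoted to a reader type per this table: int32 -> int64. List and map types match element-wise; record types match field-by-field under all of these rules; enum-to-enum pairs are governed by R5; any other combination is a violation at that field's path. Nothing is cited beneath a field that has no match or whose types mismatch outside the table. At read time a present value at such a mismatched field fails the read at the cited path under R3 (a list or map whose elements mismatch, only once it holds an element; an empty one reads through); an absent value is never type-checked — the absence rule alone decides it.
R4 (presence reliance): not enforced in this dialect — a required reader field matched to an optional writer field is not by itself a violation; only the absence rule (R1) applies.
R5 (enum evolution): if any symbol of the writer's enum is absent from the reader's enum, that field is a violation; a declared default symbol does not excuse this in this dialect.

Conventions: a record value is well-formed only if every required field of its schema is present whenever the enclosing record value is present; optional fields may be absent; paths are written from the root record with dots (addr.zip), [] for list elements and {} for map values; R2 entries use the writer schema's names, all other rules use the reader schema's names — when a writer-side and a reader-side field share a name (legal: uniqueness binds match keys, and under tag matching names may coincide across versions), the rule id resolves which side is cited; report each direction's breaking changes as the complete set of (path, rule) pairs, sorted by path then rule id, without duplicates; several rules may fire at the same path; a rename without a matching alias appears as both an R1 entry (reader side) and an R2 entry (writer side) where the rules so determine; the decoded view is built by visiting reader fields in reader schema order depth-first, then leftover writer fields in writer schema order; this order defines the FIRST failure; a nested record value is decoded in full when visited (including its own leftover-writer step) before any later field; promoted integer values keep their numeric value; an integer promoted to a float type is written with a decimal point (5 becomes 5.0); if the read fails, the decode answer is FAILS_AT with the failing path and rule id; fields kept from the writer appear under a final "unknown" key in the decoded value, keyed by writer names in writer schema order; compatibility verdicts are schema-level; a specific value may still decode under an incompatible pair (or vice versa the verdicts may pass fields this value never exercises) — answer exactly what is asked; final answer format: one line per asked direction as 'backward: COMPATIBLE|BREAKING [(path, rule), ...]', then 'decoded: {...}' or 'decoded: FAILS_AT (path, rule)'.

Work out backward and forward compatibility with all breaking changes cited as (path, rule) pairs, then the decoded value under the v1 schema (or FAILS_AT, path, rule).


backward: BREAKING [(factor, R3), (kind, R5)]; forward: BREAKING [(factor, R3)]; decoded: {"kind": "PUSH", "scores": [], "score": null, "factor": null, "latitude": 0.0, "owner": "alpha"}

arrows below run writer -> reader for Order
backward for Order (reader v2, writer v1):
  kind: paired with writer kind (Channel -> Channel; writer required)
  scores: paired with writer scores (list<int32> -> list<int32>; writer required)
  score: paired with writer score (float64 -> float64; writer optional)
  factor: paired with writer factor (float32 -> float64; writer optional)
  latitude: paired with writer latitude (float32 -> float32; writer required)
  owner: paired with writer owner (string -> string; writer required)
  rule R3 violated at factor
  rule R5 violated at kind
  => 2 violation(s): backward is BREAKING for Order
forward for Order (reader v1, writer v2):
  kind: paired with writer kind (Channel -> Channel; writer required)
  scores: paired with writer scores (list<int32> -> list<int32>; writer required)
  score: paired with writer score (float64 -> float64; writer optional)
  factor: paired with writer factor (float64 -> float32; writer optional)
  latitude: paired with writer latitude (float32 -> float32; writer required)
  owner: paired with writer owner (string -> string; writer required)
  rule R3 violated at factor
  => 1 violation(s): forward is BREAKING for Order
migrating the Order value to v1:
  kind := "PUSH"
  scores := []
  score := null (not supplied -> null)
  factor := null (not supplied -> null)
  latitude := 0.0
  owner := "alpha"
  => decoded: {"kind": "PUSH", "scores": [], "score": null, "factor": null, "latitude": 0.0, "owner": "alpha"}


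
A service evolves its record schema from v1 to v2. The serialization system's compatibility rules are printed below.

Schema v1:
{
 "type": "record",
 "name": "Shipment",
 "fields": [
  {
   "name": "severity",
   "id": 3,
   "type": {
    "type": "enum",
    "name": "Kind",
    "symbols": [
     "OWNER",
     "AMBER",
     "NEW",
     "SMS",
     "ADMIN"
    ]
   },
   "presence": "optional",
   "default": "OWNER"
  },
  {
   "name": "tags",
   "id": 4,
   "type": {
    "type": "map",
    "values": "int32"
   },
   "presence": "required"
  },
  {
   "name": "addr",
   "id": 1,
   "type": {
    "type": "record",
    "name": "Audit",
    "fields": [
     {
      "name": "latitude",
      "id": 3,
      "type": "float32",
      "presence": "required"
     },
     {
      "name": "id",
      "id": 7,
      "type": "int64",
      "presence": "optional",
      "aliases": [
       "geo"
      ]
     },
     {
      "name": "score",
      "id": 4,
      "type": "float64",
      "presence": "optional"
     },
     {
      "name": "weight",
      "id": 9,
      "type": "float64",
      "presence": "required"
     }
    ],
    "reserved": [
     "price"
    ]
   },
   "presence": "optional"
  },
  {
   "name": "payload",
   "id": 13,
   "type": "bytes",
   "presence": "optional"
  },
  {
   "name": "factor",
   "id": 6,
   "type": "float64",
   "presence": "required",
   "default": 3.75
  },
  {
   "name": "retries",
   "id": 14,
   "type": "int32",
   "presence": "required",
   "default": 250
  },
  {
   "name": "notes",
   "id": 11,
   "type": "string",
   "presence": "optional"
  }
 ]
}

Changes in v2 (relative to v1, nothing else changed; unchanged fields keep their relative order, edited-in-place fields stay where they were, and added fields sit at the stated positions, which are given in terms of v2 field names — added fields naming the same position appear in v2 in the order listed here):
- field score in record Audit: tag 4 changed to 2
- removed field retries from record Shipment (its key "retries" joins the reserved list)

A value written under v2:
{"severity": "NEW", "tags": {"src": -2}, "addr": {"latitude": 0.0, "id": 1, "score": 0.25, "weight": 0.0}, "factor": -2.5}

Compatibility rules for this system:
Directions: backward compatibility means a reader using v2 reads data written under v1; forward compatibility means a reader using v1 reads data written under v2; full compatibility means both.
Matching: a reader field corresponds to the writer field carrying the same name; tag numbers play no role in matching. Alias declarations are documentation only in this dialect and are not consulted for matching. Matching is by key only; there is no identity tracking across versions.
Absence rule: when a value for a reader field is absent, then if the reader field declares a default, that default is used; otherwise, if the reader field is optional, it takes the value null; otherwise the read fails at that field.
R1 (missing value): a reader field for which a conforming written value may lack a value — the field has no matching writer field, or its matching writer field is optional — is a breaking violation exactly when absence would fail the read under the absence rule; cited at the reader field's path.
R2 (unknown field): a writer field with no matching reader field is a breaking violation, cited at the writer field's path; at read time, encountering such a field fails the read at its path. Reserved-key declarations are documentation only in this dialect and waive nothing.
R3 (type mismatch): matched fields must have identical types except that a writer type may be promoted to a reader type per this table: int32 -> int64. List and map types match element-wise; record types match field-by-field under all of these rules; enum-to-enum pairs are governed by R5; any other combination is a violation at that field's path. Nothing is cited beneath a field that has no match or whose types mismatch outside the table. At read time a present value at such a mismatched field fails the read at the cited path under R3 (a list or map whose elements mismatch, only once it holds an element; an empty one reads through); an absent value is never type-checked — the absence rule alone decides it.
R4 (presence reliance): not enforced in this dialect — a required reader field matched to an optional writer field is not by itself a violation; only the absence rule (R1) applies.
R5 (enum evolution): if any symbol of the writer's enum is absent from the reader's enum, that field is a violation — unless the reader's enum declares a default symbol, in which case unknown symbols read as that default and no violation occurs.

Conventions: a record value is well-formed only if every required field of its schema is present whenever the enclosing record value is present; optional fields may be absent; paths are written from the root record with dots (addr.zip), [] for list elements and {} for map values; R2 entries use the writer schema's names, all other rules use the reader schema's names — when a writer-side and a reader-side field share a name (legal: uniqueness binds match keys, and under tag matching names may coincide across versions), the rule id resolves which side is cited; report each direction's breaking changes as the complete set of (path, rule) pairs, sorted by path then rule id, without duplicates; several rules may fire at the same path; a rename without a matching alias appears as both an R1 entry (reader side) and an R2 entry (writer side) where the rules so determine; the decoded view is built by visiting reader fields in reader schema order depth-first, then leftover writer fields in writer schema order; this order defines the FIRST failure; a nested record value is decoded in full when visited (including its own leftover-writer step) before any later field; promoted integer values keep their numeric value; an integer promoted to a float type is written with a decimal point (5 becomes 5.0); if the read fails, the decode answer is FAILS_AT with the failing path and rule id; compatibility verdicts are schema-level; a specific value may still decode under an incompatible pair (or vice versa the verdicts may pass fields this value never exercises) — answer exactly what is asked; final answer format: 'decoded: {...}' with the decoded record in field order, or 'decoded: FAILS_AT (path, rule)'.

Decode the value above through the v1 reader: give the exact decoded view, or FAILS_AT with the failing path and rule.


decoded: {"severity": "NEW", "tags": {"src": -2}, "addr": {"latitude": 0.0, "id": 1, "score": 0.25, "weight": 0.0}, "payload": null, "factor": -2.5, "retries": 250, "notes": null}

each type pair in Shipment: writer, then reader
decoding the Shipment value with the v1 reader:
  severity := "NEW"
  tags := {"src": -2}
  addr.latitude := 0.0
  addr.id := 1
  addr.score := 0.25
  addr.weight := 0.0
  payload := null (not supplied -> null)
  factor := -2.5
  retries := 250 (no value, default fills)
  notes := null (not supplied -> null)
  => decoded: {"severity": "NEW", "tags": {"src": -2}, "addr": {"latitude": 0.0, "id": 1, "score": 0.25, "weight": 0.0}, "payload": null, "factor": -2.5, "retries": 250, "notes": null}
the rest of the Shipment diff is inert for this question:
  field score in record Audit: tag 4 changed to 2 -> inert under this dialect — no rule fires on Shipment and the result does not move
  removed field retries from record Shipment (its key "retries" joins the reserved list) -> a verdict-level change on Shipment — the shown value reads the same


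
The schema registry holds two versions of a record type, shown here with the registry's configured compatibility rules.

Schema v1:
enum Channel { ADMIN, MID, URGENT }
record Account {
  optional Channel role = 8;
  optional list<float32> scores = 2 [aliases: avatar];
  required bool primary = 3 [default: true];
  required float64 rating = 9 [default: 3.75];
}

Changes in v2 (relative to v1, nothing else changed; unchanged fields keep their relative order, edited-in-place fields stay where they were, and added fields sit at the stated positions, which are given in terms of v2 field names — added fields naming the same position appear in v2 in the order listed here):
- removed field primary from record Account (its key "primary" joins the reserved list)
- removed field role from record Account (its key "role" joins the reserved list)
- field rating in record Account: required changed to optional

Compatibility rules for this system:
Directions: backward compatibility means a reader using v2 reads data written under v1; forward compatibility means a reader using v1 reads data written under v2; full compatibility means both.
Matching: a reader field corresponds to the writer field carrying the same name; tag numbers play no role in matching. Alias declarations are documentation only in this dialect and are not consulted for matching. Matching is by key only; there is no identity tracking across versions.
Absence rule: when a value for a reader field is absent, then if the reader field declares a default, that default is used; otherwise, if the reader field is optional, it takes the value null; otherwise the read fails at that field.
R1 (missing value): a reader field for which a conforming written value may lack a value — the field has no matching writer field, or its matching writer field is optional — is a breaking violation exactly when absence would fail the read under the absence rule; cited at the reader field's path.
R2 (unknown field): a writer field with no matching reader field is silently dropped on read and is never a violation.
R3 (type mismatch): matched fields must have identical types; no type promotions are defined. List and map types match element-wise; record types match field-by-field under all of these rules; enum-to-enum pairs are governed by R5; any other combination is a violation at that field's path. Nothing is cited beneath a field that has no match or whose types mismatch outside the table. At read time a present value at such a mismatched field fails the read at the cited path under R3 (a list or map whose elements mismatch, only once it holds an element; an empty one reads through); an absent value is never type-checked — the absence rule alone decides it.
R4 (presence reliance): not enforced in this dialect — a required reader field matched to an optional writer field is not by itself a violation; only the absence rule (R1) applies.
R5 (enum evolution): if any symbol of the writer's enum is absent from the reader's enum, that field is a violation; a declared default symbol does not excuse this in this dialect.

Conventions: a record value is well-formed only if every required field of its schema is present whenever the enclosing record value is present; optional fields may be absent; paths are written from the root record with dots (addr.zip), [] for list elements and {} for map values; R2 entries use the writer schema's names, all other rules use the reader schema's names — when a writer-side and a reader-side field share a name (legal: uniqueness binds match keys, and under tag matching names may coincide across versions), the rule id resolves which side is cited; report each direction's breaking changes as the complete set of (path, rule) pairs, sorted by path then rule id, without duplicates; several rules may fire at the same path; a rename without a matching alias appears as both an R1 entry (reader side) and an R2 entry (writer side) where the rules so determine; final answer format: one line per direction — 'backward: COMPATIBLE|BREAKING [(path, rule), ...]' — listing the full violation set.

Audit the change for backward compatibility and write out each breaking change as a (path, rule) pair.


the writer's type comes first in each Account pair
checking backward for Account: reader v2 against writer v1:
  scores: list<float32> -> list<float32>, writer optional; from scores
  rating: float64 -> float64, writer required; from rating
  leftover writer field: role
  leftover writer field: primary
  nothing fires on Account: backward is COMPATIBLE
ruling out the remaining Account differences:
  removed field primary from record Account (its key "primary" joins the reserved list) -> no rule fires on it in Account's dialect; the asked verdict holds
  removed field role from record Account (its key "role" joins the reserved list) -> no rule fires on it in Account's dialect; the asked verdict holds
  field rating in record Account: required changed to optional -> no rule fires on it in Account's dialect; the asked verdict holds

backward: COMPATIBLE []


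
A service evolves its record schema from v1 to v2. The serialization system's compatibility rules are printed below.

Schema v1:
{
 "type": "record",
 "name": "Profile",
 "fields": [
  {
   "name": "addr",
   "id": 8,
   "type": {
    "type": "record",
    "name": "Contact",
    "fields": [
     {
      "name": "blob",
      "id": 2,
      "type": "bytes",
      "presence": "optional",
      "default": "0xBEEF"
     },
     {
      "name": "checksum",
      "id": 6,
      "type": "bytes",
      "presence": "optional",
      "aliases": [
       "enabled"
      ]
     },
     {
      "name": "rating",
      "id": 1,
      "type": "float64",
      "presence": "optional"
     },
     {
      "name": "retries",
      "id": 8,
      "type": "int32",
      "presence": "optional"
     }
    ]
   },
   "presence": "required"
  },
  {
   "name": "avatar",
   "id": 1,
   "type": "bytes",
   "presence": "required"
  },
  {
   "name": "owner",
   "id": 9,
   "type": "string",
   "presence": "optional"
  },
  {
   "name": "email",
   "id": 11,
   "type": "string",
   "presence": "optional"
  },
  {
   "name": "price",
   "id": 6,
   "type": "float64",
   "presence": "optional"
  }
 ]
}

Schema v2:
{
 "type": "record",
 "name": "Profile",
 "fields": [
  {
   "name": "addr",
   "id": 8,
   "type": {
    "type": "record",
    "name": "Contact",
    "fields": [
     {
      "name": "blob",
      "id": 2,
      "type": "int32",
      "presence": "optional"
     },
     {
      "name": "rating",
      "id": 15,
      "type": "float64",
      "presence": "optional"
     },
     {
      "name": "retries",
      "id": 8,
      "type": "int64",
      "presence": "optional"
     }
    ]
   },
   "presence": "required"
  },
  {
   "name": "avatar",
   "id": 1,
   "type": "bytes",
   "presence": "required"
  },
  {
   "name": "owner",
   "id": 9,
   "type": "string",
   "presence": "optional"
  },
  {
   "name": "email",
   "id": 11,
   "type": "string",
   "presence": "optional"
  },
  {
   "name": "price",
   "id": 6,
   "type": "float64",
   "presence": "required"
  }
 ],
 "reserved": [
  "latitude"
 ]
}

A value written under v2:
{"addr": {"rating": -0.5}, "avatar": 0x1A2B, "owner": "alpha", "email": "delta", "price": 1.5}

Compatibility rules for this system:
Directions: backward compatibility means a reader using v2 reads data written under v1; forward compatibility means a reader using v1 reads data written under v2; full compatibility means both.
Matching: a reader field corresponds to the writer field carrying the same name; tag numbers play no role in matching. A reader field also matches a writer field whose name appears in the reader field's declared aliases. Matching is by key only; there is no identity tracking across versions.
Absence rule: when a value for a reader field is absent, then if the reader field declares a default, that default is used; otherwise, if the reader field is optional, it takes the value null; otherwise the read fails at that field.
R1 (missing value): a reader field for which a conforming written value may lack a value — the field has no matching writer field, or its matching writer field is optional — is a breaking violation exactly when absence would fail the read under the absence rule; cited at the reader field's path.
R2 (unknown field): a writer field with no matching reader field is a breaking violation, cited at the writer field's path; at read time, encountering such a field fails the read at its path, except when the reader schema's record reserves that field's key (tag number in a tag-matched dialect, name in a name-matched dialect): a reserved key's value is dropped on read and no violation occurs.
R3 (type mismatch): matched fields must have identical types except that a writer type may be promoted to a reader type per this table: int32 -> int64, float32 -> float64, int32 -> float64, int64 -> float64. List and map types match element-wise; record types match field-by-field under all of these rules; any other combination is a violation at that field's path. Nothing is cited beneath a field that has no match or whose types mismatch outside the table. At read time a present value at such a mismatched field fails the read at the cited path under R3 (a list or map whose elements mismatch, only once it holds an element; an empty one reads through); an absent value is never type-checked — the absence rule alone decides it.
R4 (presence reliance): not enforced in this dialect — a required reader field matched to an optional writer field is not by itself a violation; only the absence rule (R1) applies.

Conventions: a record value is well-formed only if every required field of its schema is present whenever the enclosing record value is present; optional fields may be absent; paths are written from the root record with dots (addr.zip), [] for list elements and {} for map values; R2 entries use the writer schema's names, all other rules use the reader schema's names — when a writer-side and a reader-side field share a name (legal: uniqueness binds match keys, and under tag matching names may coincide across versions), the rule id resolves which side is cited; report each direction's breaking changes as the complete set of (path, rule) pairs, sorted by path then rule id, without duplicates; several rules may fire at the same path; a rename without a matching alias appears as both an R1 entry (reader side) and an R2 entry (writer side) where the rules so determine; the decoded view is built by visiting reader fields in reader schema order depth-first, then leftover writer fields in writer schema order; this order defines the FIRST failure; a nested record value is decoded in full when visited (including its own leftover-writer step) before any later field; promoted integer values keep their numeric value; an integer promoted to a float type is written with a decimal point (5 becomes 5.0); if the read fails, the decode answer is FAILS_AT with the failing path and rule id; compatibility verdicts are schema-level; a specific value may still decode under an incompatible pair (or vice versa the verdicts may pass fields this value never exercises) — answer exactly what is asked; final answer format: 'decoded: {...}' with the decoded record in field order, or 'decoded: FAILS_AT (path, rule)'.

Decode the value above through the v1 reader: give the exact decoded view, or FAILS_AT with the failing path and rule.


decoded: {"addr": {"blob": 0xBEEF, "checksum": null, "rating": -0.5, "retries": null}, "avatar": 0x1A2B, "owner": "alpha", "email": "delta", "price": 1.5}

in Profile below, arrows point writer -> reader
migrating the Profile value to v1:
  addr.blob := 0xBEEF (absent -> default)
  addr.checksum := null (absent, optional -> null)
  addr.rating := -0.5
  addr.retries := null (absent, optional -> null)
  avatar := 0x1A2B
  owner := "alpha"
  email := "delta"
  price := 1.5
  => decoded: {"addr": {"blob": 0xBEEF, "checksum": null, "rating": -0.5, "retries": null}, "avatar": 0x1A2B, "owner": "alpha", "email": "delta", "price": 1.5}
checking off the Profile differences that do not matter here:
  field retries in record Contact: type int32 changed to int64 -> shifts the Profile verdicts, not this decode
  removed field checksum from record Contact -> shifts the Profile verdicts, not this decode
  field price in record Profile: optional changed to required -> shifts the Profile verdicts, not this decode
  field rating in record Contact: tag 1 changed to 15 -> fires no rule on Profile under this dialect and leaves the result unchanged
  field blob in record Contact: type bytes changed to int32 (its default is dropped) -> shifts the Profile verdicts, not this decode


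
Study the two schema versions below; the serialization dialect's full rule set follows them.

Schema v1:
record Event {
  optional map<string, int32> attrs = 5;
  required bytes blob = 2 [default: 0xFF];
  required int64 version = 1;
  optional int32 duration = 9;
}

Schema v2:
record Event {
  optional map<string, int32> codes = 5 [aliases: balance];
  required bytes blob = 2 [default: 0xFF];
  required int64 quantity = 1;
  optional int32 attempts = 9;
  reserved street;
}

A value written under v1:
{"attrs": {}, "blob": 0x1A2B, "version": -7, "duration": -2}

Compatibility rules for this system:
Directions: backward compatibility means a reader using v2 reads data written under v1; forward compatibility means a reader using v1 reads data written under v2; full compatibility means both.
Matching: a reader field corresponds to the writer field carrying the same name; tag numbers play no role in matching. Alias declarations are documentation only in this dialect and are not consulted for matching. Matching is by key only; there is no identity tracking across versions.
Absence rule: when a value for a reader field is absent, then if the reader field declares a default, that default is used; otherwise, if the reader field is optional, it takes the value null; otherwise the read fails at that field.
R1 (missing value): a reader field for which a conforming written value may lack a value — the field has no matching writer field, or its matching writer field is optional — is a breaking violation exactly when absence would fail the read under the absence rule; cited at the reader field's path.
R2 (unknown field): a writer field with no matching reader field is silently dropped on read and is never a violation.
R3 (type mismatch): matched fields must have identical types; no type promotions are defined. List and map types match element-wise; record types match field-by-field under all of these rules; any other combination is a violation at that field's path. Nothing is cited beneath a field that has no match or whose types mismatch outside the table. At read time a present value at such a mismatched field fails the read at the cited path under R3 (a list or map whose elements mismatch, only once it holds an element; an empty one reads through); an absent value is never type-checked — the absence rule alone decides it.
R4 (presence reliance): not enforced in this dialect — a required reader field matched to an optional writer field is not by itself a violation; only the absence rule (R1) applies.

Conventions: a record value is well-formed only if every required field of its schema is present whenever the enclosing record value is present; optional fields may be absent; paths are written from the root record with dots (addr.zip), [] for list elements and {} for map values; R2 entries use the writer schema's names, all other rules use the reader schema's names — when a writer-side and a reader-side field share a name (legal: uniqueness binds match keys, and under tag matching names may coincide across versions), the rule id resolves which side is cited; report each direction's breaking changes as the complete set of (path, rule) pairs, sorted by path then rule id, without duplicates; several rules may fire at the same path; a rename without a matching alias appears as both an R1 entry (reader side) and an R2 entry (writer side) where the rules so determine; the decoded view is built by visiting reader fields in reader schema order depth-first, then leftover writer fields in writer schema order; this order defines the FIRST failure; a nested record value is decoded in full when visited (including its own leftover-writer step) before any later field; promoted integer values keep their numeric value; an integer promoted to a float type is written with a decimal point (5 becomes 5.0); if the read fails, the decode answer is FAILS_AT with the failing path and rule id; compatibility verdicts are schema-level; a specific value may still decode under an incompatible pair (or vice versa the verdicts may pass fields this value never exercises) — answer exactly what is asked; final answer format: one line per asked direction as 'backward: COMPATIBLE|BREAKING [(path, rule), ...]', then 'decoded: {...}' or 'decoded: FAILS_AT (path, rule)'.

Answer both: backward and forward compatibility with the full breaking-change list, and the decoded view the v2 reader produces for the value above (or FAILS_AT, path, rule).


the writer's type comes first in each Event pair
checking backward for Event: reader v2 against writer v1:
  codes: no writer match
  blob: bytes -> bytes, writer required; from blob
  quantity: no writer match
  attempts: no writer match
  leftover writer field: attrs
  leftover writer field: version
  leftover writer field: duration
  violation R1 at quantity
  backward on Event therefore BREAKING (1)
checking forward for Event: reader v1 against writer v2:
  attrs: no writer match
  blob: bytes -> bytes, writer required; from blob
  version: no writer match
  duration: no writer match
  leftover writer field: codes
  leftover writer field: quantity
  leftover writer field: attempts
  violation R1 at version
  forward on Event therefore BREAKING (1)
decoding the Event value with the v2 reader:
  codes := null (absent, optional -> null)
  blob := 0x1A2B
  read fails at quantity under R1 (no fill)
  => FAILS_AT (quantity, R1)

backward: BREAKING [(quantity, R1)]; forward: BREAKING [(version, R1)]; decoded: FAILS_AT (quantity, R1)


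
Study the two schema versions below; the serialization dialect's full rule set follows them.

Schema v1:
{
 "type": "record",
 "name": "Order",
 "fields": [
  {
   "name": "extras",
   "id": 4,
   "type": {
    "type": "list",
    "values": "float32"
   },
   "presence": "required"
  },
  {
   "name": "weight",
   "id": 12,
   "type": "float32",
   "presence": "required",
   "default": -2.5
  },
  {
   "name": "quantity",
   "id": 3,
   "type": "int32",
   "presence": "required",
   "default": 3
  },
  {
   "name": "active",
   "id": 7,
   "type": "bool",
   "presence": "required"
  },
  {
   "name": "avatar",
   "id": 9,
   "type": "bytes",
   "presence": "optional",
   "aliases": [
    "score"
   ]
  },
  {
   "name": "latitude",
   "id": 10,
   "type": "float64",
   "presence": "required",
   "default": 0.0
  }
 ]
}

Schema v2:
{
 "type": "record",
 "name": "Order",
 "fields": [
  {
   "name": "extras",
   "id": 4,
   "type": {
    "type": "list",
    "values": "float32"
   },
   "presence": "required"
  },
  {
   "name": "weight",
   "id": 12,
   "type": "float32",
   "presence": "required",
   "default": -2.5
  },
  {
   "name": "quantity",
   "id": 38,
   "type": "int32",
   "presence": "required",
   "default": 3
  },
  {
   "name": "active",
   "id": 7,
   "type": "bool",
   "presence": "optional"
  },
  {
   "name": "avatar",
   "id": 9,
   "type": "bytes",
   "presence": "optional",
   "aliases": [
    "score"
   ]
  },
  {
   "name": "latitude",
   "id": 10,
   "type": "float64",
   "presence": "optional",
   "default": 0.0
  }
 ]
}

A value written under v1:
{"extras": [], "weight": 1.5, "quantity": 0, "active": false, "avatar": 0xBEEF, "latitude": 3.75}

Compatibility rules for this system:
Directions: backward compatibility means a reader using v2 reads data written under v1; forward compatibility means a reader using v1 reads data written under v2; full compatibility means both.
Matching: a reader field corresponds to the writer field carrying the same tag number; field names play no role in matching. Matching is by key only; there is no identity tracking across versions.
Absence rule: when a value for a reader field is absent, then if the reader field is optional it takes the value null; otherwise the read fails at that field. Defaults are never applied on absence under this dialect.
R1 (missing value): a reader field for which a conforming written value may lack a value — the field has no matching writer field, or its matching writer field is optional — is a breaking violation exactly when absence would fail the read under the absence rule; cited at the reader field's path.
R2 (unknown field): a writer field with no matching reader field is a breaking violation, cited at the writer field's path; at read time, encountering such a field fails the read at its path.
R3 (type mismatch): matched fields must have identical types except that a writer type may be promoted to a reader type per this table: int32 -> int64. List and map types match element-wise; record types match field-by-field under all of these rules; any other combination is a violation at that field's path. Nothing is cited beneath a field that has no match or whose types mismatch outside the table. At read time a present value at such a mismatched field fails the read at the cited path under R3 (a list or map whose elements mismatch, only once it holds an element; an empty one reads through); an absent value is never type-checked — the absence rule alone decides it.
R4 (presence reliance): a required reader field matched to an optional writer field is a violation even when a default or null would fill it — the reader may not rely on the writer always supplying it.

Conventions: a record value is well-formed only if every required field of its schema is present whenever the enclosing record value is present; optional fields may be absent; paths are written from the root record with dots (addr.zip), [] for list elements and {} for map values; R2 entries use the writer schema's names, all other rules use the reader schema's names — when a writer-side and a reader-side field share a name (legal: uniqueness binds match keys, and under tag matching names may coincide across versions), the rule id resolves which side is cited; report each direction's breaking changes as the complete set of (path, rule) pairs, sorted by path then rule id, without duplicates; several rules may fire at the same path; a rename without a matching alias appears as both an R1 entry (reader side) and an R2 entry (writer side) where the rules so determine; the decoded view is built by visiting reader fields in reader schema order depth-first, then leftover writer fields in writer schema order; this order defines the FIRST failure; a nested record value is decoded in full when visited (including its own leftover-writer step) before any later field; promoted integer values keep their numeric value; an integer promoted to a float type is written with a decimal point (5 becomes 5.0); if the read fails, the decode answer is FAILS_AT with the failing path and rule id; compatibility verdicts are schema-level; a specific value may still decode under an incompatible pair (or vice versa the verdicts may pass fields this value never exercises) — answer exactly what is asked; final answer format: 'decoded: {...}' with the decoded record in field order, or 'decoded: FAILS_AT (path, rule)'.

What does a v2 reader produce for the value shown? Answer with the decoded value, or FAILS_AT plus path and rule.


in Order below, arrows point writer -> reader
decoding the Order value with the v2 reader:
  extras := []
  weight := 1.5
  read fails at quantity under R1 (no fill)
  => FAILS_AT (quantity, R1)
remaining Order differences; none change what is asked:
  field latitude in record Order: required changed to optional -> matters for Order compatibility verdicts, not for this value's decode
  field active in record Order: required changed to optional -> matters for Order compatibility verdicts, not for this value's decode

decoded: FAILS_AT (quantity, R1)
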